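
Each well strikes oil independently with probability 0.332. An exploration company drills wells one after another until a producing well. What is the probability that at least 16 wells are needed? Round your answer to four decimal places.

0.0024

Y = number of wells to the first success; geometric, p = 0.332.
P(Y > 15) = P(first 15 all fail) = (1−p)^15 = 0.002353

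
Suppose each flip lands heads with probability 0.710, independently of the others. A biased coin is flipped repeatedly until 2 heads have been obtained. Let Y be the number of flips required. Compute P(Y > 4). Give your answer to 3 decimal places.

Needing more than 4 flips ⇔ fewer than 2 successes in the first 4. With X ~ Binomial(4, 0.71), P(Y > 4) = P(X ≤ 1).
  k=0: C(4,0)·0.71^0·0.29^4 = 0.00707
  k=1: C(4,1)·0.71^1·0.29^3 = 0.06926
P(X ≤ 1) = 0.07634

0.076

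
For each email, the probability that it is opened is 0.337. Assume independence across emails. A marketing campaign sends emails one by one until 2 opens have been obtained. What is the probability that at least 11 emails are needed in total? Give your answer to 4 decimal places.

Needing more than 10 emails ⇔ fewer than 2 successes in the first 10. With X ~ Binomial(10, 0.337), P(Y > 10) = P(X ≤ 1).
  k=0: C(10,0)·0.337^0·0.663^10 = 0.016411
  k=1: C(10,1)·0.337^1·0.663^9 = 0.083416
P(X ≤ 1) = 0.099827

0.0998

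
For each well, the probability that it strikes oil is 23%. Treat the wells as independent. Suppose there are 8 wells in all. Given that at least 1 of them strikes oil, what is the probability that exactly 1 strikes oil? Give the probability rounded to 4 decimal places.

X ~ Binomial(8, 0.23). Want P(X=1 | X≥1) = P(X=1) / P(X≥1).
P(X=1) = C(8,1)·0.23^1·0.77^7 = 0.295293
P(X≥1) = 1 − 0.123574 = 0.876426
Ratio = 0.295293 / 0.876426 = 0.336928

0.3369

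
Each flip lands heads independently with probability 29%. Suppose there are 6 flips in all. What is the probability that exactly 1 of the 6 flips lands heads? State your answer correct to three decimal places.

0.314

X ~ Binomial(n=6, p=0.29).
P(X=1) = C(6,1) · p^1 · (1−p)^5
= 6 · 0.29 · 0.18042 = 0.31394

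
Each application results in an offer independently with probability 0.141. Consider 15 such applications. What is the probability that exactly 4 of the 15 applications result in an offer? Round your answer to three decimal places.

0.101

X ~ Binomial(n=15, p=0.141).
P(X=4) = C(15,4) · p^4 · (1−p)^11
= 1365 · 0.00039525 · 0.1879 = 0.10138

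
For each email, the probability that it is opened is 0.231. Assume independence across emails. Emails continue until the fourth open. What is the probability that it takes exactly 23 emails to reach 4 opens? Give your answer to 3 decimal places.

Y = trial on which the fourth success occurs; negative binomial, r=4, p=0.231.
P(Y=23) = C(22,3) · p^4 · (1−p)^19
= 1540 · 0.0028474 · 0.0068014 = 0.02982

0.030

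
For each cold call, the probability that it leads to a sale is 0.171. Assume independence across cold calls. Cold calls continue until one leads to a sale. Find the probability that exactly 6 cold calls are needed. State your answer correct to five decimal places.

0.06695

Geometric (trials to first success), p = 0.171.
P(Y = 6) = (1−p)^5 · p = 0.39154 · 0.171 = 0.0669528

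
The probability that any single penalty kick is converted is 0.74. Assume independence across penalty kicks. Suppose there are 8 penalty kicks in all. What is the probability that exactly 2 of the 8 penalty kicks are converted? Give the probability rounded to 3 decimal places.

X ~ Binomial(n=8, p=0.74).
P(X=2) = C(8,2) · p^2 · (1−p)^6
= 28 · 0.5476 · 0.00030892 = 0.00474

0.005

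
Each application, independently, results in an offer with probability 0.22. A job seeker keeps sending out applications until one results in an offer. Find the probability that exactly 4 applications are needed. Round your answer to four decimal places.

Geometric (trials to first success), p = 0.22.
P(Y = 4) = (1−p)^3 · p = 0.47455 · 0.22 = 0.104401

0.1044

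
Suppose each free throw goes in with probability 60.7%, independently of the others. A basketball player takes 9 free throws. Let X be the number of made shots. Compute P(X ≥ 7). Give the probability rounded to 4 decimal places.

0.2452

X ~ Binomial(9, 0.607); P(X ≥ 7) = Σ C(9,k) p^k (1−p)^(9−k) over k:
  k=7: C(9,7)·0.607^7·0.393^2 = 0.168814
  k=8: C(9,8)·0.607^8·0.393^1 = 0.065185
  k=9: C(9,9)·0.607^9·0.393^0 = 0.011187
Total = 0.245185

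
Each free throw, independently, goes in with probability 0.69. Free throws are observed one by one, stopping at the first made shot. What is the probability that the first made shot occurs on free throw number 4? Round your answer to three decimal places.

Geometric (trials to first success), p = 0.69.
P(Y = 4) = (1−p)^3 · p = 0.029791 · 0.69 = 0.02056

0.021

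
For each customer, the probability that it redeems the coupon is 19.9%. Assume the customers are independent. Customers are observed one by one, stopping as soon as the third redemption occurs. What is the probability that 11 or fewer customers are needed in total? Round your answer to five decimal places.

Finishing within 11 customers ⇔ at least 3 successes in the first 11. With X ~ Binomial(11, 0.199), P(Y ≤ 11) = 1 − P(X ≤ 2).
  k=0: C(11,0)·0.199^0·0.801^11 = 0.0870879
  k=1: C(11,1)·0.199^1·0.801^10 = 0.2379967
  k=2: C(11,2)·0.199^2·0.801^9 = 0.2956388
1 − 0.6207234 = 0.3792766

0.37928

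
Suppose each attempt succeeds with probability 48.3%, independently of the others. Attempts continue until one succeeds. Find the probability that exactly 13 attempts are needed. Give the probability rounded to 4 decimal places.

Geometric (trials to first success), p = 0.483.
P(Y = 13) = (1−p)^12 · p = 0.00036466 · 0.483 = 0.000176

0.0002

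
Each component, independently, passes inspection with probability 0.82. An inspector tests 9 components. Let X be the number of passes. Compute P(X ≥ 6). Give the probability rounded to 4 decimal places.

X ~ Binomial(9, 0.82); P(X ≥ 6) = Σ C(9,k) p^k (1−p)^(9−k) over k:
  k=6: C(9,6)·0.82^6·0.18^3 = 0.148929
  k=7: C(9,7)·0.82^7·0.18^2 = 0.290767
  k=8: C(9,8)·0.82^8·0.18^1 = 0.331151
  k=9: C(9,9)·0.82^9·0.18^0 = 0.167620
Total = 0.938466

0.9385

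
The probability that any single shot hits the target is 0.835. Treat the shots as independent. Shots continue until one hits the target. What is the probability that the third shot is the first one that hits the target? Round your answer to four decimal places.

0.0227

Geometric (trials to first success), p = 0.835.
P(Y = 3) = (1−p)^2 · p = 0.027225 · 0.835 = 0.022733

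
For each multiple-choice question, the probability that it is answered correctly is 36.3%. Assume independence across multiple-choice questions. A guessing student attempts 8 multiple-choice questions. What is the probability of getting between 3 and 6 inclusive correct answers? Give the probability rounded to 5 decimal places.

0.59828

X ~ Binomial(8, 0.363); P(3 ≤ X ≤ 6) = Σ C(8,k) p^k (1−p)^(8−k) over k:
  k=3: C(8,3)·0.363^3·0.637^5 = 0.2809345
  k=4: C(8,4)·0.363^4·0.637^4 = 0.2001162
  k=5: C(8,5)·0.363^5·0.637^3 = 0.0912304
  k=6: C(8,6)·0.363^6·0.637^2 = 0.0259942
Total = 0.5982753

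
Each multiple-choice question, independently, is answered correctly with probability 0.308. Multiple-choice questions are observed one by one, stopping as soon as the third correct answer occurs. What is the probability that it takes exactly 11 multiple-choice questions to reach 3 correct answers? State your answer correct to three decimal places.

0.069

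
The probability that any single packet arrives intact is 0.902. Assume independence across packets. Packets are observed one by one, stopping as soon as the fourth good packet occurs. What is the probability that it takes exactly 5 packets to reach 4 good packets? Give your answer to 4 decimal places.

0.2595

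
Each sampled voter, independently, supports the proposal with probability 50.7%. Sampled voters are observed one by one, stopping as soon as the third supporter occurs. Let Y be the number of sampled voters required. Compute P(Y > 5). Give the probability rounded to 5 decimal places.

0.48688

Needing more than 5 sampled voters ⇔ fewer than 3 successes in the first 5. With X ~ Binomial(5, 0.507), P(Y > 5) = P(X ≤ 2).
  k=0: C(5,0)·0.507^0·0.493^5 = 0.0291229
  k=1: C(5,1)·0.507^1·0.493^4 = 0.1497496
  k=2: C(5,2)·0.507^2·0.493^3 = 0.3080042
P(X ≤ 2) = 0.4868767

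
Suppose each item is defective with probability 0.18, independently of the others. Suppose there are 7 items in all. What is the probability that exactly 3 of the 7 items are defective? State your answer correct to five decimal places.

0.09229

X ~ Binomial(n=7, p=0.18).
P(X=3) = C(7,3) · p^3 · (1−p)^4
= 35 · 0.005832 · 0.45212 = 0.0922871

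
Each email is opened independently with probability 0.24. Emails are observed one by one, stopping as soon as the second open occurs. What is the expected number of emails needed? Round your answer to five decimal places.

8.33333

Y = total emails until the second success; negative binomial with r=2, p=0.24.
E[Y] = r / p = 2 / 0.24 = 8.3333333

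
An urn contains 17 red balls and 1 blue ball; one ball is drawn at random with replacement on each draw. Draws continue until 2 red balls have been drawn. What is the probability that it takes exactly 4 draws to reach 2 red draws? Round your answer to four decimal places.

0.0083

Y = trial on which the second success occurs; negative binomial, r=2, p=0.944444.
P(Y=4) = C(3,1) · p^2 · (1−p)^2
= 3 · 0.89198 · 0.0030864 = 0.008259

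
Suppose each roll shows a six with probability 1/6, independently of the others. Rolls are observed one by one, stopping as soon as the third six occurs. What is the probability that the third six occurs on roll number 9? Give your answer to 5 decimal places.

0.04341

Y = trial on which the third success occurs; negative binomial, r=3, p=0.166667.
P(Y=9) = C(8,2) · p^3 · (1−p)^6
= 28 · 0.0046296 · 0.3349 = 0.0434127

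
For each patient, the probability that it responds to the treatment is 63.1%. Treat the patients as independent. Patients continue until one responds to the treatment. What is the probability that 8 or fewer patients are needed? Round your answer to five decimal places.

Y = number of patients to the first success; geometric, p = 0.631.
P(Y ≤ 8) = 1 − (1−p)^8 = 1 − 0.0003437 = 0.9996563

0.99966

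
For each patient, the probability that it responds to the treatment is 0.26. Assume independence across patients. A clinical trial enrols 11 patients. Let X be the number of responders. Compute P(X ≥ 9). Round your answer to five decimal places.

X ~ Binomial(11, 0.26); P(X ≥ 9) = Σ C(11,k) p^k (1−p)^(11−k) over k:
  k=9: C(11,9)·0.26^9·0.74^2 = 0.0001635
  k=10: C(11,10)·0.26^10·0.74^1 = 0.0000115
  k=11: C(11,11)·0.26^11·0.74^0 = 0.0000004
Total = 0.0001754

0.00018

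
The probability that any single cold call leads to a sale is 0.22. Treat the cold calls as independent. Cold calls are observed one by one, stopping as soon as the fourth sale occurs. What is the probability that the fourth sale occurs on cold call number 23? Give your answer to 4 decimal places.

Y = trial on which the fourth success occurs; negative binomial, r=4, p=0.22.
P(Y=23) = C(22,3) · p^4 · (1−p)^19
= 1540 · 0.0023426 · 0.0089084 = 0.032137

0.0321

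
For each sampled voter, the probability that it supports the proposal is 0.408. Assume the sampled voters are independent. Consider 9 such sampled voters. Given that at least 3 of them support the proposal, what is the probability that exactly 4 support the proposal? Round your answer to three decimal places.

X ~ Binomial(9, 0.408). Want P(X=4 | X≥3) = P(X=4) / P(X≥3).
P(X=4) = C(9,4)·0.408^4·0.592^5 = 0.25387
P(X≥3) = 1 − 0.00893 − 0.05540 − 0.15271 = 0.78296
Ratio = 0.25387 / 0.78296 = 0.32425

0.324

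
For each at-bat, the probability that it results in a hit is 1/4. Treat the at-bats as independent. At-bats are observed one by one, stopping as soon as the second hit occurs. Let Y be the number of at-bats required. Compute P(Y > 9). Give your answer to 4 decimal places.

0.3003

Needing more than 9 at-bats ⇔ fewer than 2 successes in the first 9. With X ~ Binomial(9, 0.25), P(Y > 9) = P(X ≤ 1).
  k=0: C(9,0)·0.25^0·0.75^9 = 0.075085
  k=1: C(9,1)·0.25^1·0.75^8 = 0.225254
P(X ≤ 1) = 0.300339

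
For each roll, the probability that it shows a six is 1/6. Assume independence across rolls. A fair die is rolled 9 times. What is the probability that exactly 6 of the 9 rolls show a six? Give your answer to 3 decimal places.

X ~ Binomial(n=9, p=0.166667).
P(X=6) = C(9,6) · p^6 · (1−p)^3
= 84 · 2.1433e-05 · 0.5787 = 0.00104

0.001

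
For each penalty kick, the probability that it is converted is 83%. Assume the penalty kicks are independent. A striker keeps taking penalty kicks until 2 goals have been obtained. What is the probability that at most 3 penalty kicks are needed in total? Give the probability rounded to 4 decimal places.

0.9231

Finishing within 3 penalty kicks ⇔ at least 2 successes in the first 3. With X ~ Binomial(3, 0.83), P(Y ≤ 3) = 1 − P(X ≤ 1).
  k=0: C(3,0)·0.83^0·0.17^3 = 0.004913
  k=1: C(3,1)·0.83^1·0.17^2 = 0.071961
1 − 0.076874 = 0.923126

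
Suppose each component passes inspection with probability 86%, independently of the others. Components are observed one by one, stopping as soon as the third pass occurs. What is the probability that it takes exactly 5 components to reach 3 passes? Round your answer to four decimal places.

0.0748

Y = trial on which the third success occurs; negative binomial, r=3, p=0.86.
P(Y=5) = C(4,2) · p^3 · (1−p)^2
= 6 · 0.63606 · 0.0196 = 0.074800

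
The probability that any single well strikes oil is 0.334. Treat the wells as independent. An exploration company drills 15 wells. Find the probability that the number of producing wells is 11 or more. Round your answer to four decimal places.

0.0018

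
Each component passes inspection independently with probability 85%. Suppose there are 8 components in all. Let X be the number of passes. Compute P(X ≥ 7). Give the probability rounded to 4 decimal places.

0.6572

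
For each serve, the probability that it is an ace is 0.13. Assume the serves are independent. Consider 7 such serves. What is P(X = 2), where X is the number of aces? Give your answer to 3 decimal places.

X ~ Binomial(n=7, p=0.13).
P(X=2) = C(7,2) · p^2 · (1−p)^5
= 21 · 0.0169 · 0.49842 = 0.17689

0.177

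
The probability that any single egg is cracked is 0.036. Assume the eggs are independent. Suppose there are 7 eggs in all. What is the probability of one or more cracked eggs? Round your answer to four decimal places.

P(at least one) = 1 − P(none) = 1 − (1 − 0.036)^7
= 1 − 0.773641 = 0.226359

0.2264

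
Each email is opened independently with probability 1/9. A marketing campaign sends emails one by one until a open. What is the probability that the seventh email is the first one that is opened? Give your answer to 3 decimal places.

Geometric (trials to first success), p = 0.111111.
P(Y = 7) = (1−p)^6 · p = 0.49327 · 0.111111 = 0.05481

0.055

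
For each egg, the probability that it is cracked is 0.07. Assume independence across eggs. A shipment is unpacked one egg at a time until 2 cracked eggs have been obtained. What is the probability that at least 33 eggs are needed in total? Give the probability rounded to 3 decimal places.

0.334

Needing more than 32 eggs ⇔ fewer than 2 successes in the first 32. With X ~ Binomial(32, 0.07), P(Y > 32) = P(X ≤ 1).
  k=0: C(32,0)·0.07^0·0.93^32 = 0.09805
  k=1: C(32,1)·0.07^1·0.93^31 = 0.23617
P(X ≤ 1) = 0.33422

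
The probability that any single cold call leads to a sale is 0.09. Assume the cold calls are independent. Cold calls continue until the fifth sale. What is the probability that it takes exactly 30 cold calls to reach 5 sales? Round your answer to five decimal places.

0.01327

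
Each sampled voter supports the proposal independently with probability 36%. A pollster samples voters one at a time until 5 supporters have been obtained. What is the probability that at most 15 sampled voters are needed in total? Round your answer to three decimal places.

Finishing within 15 sampled voters ⇔ at least 5 successes in the first 15. With X ~ Binomial(15, 0.36), P(Y ≤ 15) = 1 − P(X ≤ 4).
  k=0: C(15,0)·0.36^0·0.64^15 = 0.00124
  k=1: C(15,1)·0.36^1·0.64^14 = 0.01045
  k=2: C(15,2)·0.36^2·0.64^13 = 0.04113
  k=3: C(15,3)·0.36^3·0.64^12 = 0.10025
  k=4: C(15,4)·0.36^4·0.64^11 = 0.16917
1 − 0.32223 = 0.67777

0.678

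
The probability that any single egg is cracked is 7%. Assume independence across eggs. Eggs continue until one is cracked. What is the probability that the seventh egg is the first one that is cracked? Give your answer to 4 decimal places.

Geometric (trials to first success), p = 0.07.
P(Y = 7) = (1−p)^6 · p = 0.64699 · 0.07 = 0.045289

0.0453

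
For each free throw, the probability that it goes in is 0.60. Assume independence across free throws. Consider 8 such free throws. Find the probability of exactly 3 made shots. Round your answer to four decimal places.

X ~ Binomial(n=8, p=0.60).
P(X=3) = C(8,3) · p^3 · (1−p)^5
= 56 · 0.216 · 0.01024 = 0.123863

0.1239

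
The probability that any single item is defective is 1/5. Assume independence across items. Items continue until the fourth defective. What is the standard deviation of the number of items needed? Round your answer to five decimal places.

8.94427

Y = total items until the fourth success; negative binomial with r=4, p=0.20.
SD(Y) = √[r(1−p)/p²] = √(80.0000000) = 8.9442719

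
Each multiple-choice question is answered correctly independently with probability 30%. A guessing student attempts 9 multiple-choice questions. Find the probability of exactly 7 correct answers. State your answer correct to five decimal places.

X ~ Binomial(n=9, p=0.30).
P(X=7) = C(9,7) · p^7 · (1−p)^2
= 36 · 0.0002187 · 0.49 = 0.0038579

0.00386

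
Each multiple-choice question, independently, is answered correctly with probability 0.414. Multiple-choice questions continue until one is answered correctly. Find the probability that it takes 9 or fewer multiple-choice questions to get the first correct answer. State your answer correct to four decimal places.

0.9919

Y = number of multiple-choice questions to the first success; geometric, p = 0.414.
P(Y ≤ 9) = 1 − (1−p)^9 = 1 − 0.008149 = 0.991851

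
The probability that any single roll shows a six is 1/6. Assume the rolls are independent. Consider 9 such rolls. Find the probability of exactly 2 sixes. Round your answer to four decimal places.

X ~ Binomial(n=9, p=0.166667).
P(X=2) = C(9,2) · p^2 · (1−p)^7
= 36 · 0.027778 · 0.27908 = 0.279082

0.2791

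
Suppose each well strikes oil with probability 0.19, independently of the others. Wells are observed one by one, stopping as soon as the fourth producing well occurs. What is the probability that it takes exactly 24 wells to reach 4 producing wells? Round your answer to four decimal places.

0.0341

Y = trial on which the fourth success occurs; negative binomial, r=4, p=0.19.
P(Y=24) = C(23,3) · p^4 · (1−p)^20
= 1771 · 0.0013032 · 0.014781 = 0.034114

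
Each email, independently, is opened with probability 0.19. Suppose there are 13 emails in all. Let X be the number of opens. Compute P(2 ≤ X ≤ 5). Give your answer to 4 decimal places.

X ~ Binomial(13, 0.19); P(2 ≤ X ≤ 5) = Σ C(13,k) p^k (1−p)^(13−k) over k:
  k=2: C(13,2)·0.19^2·0.81^11 = 0.277292
  k=3: C(13,3)·0.19^3·0.81^10 = 0.238494
  k=4: C(13,4)·0.19^4·0.81^9 = 0.139857
  k=5: C(13,5)·0.19^5·0.81^8 = 0.059051
Total = 0.714694

0.7147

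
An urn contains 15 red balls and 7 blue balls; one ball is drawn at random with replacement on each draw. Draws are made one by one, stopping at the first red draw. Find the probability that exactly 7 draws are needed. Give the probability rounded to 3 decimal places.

0.001

Geometric (trials to first success), p = 0.681818.
P(Y = 7) = (1−p)^6 · p = 0.0010377 · 0.681818 = 0.00071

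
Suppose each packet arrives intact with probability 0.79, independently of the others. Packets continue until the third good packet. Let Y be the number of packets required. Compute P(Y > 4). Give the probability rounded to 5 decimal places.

Needing more than 4 packets ⇔ fewer than 3 successes in the first 4. With X ~ Binomial(4, 0.79), P(Y > 4) = P(X ≤ 2).
  k=0: C(4,0)·0.79^0·0.21^4 = 0.0019448
  k=1: C(4,1)·0.79^1·0.21^3 = 0.0292648
  k=2: C(4,2)·0.79^2·0.21^2 = 0.1651369
P(X ≤ 2) = 0.1963464

0.19635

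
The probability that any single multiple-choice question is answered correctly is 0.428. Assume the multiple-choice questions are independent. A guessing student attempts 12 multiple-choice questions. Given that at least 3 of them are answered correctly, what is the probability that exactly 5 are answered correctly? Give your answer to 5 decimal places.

X ~ Binomial(12, 0.428). Want P(X=5 | X≥3) = P(X=5) / P(X≥3).
P(X=5) = C(12,5)·0.428^5·0.572^7 = 0.2278853
P(X≥3) = 1 − 0.0012267 − 0.0110149 − 0.0453306 = 0.9424277
Ratio = 0.2278853 / 0.9424277 = 0.2418066

0.24181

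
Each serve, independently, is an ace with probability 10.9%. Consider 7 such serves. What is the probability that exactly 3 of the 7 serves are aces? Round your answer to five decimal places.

X ~ Binomial(n=7, p=0.109).
P(X=3) = C(7,3) · p^3 · (1−p)^4
= 35 · 0.001295 · 0.63025 = 0.0285666

0.02857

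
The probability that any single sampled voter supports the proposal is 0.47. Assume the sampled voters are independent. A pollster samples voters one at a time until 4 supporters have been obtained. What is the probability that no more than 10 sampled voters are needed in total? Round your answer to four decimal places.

Finishing within 10 sampled voters ⇔ at least 4 successes in the first 10. With X ~ Binomial(10, 0.47), P(Y ≤ 10) = 1 − P(X ≤ 3).
  k=0: C(10,0)·0.47^0·0.53^10 = 0.001749
  k=1: C(10,1)·0.47^1·0.53^9 = 0.015509
  k=2: C(10,2)·0.47^2·0.53^8 = 0.061889
  k=3: C(10,3)·0.47^3·0.53^7 = 0.146354
1 − 0.225501 = 0.774499

0.7745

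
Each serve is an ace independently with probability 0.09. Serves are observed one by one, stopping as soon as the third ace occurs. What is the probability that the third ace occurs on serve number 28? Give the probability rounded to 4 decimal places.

0.0242

Y = trial on which the third success occurs; negative binomial, r=3, p=0.09.
P(Y=28) = C(27,2) · p^3 · (1−p)^25
= 351 · 0.000729 · 0.094631 = 0.024214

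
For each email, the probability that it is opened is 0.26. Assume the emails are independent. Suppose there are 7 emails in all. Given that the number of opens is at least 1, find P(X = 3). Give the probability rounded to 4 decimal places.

0.2100

X ~ Binomial(7, 0.26). Want P(X=3 | X≥1) = P(X=3) / P(X≥1).
P(X=3) = C(7,3)·0.26^3·0.74^4 = 0.184465
P(X≥1) = 1 − 0.121513 = 0.878487
Ratio = 0.184465 / 0.878487 = 0.209981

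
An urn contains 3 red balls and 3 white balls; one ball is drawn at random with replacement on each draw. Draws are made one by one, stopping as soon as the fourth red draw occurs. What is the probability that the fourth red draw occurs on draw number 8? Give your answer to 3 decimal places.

0.137

Y = trial on which the fourth success occurs; negative binomial, r=4, p=0.50.
P(Y=8) = C(7,3) · p^4 · (1−p)^4
= 35 · 0.0625 · 0.0625 = 0.13672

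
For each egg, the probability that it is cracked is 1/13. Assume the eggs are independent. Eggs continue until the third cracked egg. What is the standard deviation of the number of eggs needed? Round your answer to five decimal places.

21.63331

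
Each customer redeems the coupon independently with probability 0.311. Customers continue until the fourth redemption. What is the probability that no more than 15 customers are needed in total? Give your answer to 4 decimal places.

Finishing within 15 customers ⇔ at least 4 successes in the first 15. With X ~ Binomial(15, 0.311), P(Y ≤ 15) = 1 − P(X ≤ 3).
  k=0: C(15,0)·0.311^0·0.689^15 = 0.003744
  k=1: C(15,1)·0.311^1·0.689^14 = 0.025347
  k=2: C(15,2)·0.311^2·0.689^13 = 0.080087
  k=3: C(15,3)·0.311^3·0.689^12 = 0.156647
1 − 0.265824 = 0.734176

0.7342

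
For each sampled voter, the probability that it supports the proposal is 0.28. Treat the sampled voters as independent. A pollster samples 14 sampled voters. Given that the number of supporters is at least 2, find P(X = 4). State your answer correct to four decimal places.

0.2463

X ~ Binomial(14, 0.28). Want P(X=4 | X≥2) = P(X=4) / P(X≥2).
P(X=4) = C(14,4)·0.28^4·0.72^10 = 0.230352
P(X≥2) = 1 − 0.010061 − 0.054778 = 0.935160
Ratio = 0.230352 / 0.935160 = 0.246323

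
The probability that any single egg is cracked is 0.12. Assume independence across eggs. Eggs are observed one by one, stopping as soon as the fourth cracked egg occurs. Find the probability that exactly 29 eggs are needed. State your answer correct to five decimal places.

Y = trial on which the fourth success occurs; negative binomial, r=4, p=0.12.
P(Y=29) = C(28,3) · p^4 · (1−p)^25
= 3276 · 0.00020736 · 0.040932 = 0.0278058

0.02781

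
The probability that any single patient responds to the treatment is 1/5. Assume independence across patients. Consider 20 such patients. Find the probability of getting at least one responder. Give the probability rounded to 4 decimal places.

0.9885

P(at least one) = 1 − P(none) = 1 − (1 − 0.20)^20
= 1 − 0.011529 = 0.988471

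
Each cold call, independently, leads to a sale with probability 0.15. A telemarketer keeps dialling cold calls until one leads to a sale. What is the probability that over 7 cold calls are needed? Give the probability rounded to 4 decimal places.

Y = number of cold calls to the first success; geometric, p = 0.15.
P(Y > 7) = P(first 7 all fail) = (1−p)^7 = 0.320577

0.3206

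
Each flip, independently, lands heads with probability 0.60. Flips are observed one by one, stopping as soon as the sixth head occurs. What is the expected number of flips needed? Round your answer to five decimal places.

Y = total flips until the sixth success; negative binomial with r=6, p=0.60.
E[Y] = r / p = 6 / 0.60 = 10.0000000

10.00000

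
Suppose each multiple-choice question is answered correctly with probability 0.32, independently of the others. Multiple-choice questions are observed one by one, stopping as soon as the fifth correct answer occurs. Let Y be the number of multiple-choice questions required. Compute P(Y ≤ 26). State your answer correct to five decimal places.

0.95187

Finishing within 26 multiple-choice questions ⇔ at least 5 successes in the first 26. With X ~ Binomial(26, 0.32), P(Y ≤ 26) = 1 − P(X ≤ 4).
  k=0: C(26,0)·0.32^0·0.68^26 = 0.0000442
  k=1: C(26,1)·0.32^1·0.68^25 = 0.0005406
  k=2: C(26,2)·0.32^2·0.68^24 = 0.0031798
  k=3: C(26,3)·0.32^3·0.68^23 = 0.0119709
  k=4: C(26,4)·0.32^4·0.68^22 = 0.0323920
1 − 0.0481274 = 0.9518726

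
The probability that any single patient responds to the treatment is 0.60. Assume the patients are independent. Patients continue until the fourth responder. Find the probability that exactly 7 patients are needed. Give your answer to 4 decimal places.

Y = trial on which the fourth success occurs; negative binomial, r=4, p=0.60.
P(Y=7) = C(6,3) · p^4 · (1−p)^3
= 20 · 0.1296 · 0.064 = 0.165888

0.1659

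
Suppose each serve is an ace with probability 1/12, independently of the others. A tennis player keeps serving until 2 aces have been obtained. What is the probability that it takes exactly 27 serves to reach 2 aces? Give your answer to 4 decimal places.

Y = trial on which the second success occurs; negative binomial, r=2, p=0.083333.
P(Y=27) = C(26,1) · p^2 · (1−p)^25
= 26 · 0.0069444 · 0.11358 = 0.020507

0.0205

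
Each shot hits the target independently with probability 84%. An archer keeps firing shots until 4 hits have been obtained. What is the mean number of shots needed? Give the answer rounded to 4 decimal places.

Y = total shots until the fourth success; negative binomial with r=4, p=0.84.
E[Y] = r / p = 4 / 0.84 = 4.761905

4.7619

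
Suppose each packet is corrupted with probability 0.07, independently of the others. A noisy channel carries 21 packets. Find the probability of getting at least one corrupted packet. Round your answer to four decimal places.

0.7822

P(at least one) = 1 − P(none) = 1 − (1 − 0.07)^21
= 1 − 0.217842 = 0.782158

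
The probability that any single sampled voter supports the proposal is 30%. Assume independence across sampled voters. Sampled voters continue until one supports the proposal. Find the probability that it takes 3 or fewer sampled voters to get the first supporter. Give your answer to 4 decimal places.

Y = number of sampled voters to the first success; geometric, p = 0.30.
P(Y ≤ 3) = 1 − (1−p)^3 = 1 − 0.343000 = 0.657000

0.6570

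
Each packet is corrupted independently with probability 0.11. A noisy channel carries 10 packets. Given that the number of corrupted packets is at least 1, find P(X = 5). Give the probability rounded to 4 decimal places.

X ~ Binomial(10, 0.11). Want P(X=5 | X≥1) = P(X=5) / P(X≥1).
P(X=5) = C(10,5)·0.11^5·0.89^5 = 0.002266
P(X≥1) = 1 − 0.311817 = 0.688183
Ratio = 0.002266 / 0.688183 = 0.003293

0.0033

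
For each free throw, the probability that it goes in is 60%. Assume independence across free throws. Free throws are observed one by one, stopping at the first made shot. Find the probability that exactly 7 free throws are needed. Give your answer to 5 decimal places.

Geometric (trials to first success), p = 0.60.
P(Y = 7) = (1−p)^6 · p = 0.004096 · 0.60 = 0.0024576

0.00246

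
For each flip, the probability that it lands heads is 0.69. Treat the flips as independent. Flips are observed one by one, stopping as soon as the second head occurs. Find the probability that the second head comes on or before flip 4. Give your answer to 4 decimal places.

0.9085

Finishing within 4 flips ⇔ at least 2 successes in the first 4. With X ~ Binomial(4, 0.69), P(Y ≤ 4) = 1 − P(X ≤ 1).
  k=0: C(4,0)·0.69^0·0.31^4 = 0.009235
  k=1: C(4,1)·0.69^1·0.31^3 = 0.082223
1 − 0.091458 = 0.908542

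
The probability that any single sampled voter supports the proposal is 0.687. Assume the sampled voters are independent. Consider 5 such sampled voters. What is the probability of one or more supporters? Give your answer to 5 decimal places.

P(at least one) = 1 − P(none) = 1 − (1 − 0.687)^5
= 1 − 0.0030042 = 0.9969958

0.99700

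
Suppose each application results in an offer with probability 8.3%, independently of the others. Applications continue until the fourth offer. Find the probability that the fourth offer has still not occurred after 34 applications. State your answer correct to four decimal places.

Needing more than 34 applications ⇔ fewer than 4 successes in the first 34. With X ~ Binomial(34, 0.083), P(Y > 34) = P(X ≤ 3).
  k=0: C(34,0)·0.083^0·0.917^34 = 0.052548
  k=1: C(34,1)·0.083^1·0.917^33 = 0.161713
  k=2: C(34,2)·0.083^2·0.917^32 = 0.241511
  k=3: C(34,3)·0.083^3·0.917^31 = 0.233171
P(X ≤ 3) = 0.688944

0.6889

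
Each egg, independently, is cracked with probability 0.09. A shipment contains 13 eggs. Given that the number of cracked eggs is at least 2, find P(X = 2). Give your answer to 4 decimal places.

X ~ Binomial(13, 0.09). Want P(X=2 | X≥2) = P(X=2) / P(X≥2).
P(X=2) = C(13,2)·0.09^2·0.91^11 = 0.223890
P(X≥2) = 1 − 0.293453 − 0.377296 = 0.329251
Ratio = 0.223890 / 0.329251 = 0.679998

0.6800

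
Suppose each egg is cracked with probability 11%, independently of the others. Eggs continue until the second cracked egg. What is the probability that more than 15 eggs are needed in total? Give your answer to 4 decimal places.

0.4969

Needing more than 15 eggs ⇔ fewer than 2 successes in the first 15. With X ~ Binomial(15, 0.11), P(Y > 15) = P(X ≤ 1).
  k=0: C(15,0)·0.11^0·0.89^15 = 0.174121
  k=1: C(15,1)·0.11^1·0.89^14 = 0.322808
P(X ≤ 1) = 0.496928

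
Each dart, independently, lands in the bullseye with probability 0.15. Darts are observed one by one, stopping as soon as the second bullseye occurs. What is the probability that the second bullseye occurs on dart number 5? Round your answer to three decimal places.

0.055

Y = trial on which the second success occurs; negative binomial, r=2, p=0.15.
P(Y=5) = C(4,1) · p^2 · (1−p)^3
= 4 · 0.0225 · 0.61413 = 0.05527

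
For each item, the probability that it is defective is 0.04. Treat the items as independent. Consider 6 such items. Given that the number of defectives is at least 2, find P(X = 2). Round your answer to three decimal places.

0.946

X ~ Binomial(6, 0.04). Want P(X=2 | X≥2) = P(X=2) / P(X≥2).
P(X=2) = C(6,2)·0.04^2·0.96^4 = 0.02038
P(X≥2) = 1 − 0.78276 − 0.19569 = 0.02155
Ratio = 0.02038 / 0.02155 = 0.94579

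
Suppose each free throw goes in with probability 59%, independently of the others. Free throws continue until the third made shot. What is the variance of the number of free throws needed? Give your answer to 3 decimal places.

3.533

Y = total free throws until the third success; negative binomial with r=3, p=0.59.
Var(Y) = r(1−p)/p² = 3·0.41 / 0.59² = 3.53347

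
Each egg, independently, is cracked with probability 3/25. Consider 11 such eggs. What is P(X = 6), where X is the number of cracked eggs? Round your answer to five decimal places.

0.00073

X ~ Binomial(n=11, p=0.12).
P(X=6) = C(11,6) · p^6 · (1−p)^5
= 462 · 2.986e-06 · 0.52773 = 0.0007280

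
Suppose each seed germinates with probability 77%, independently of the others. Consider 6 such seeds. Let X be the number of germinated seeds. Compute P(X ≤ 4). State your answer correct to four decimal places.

X ~ Binomial(6, 0.77); P(X ≤ 4) = Σ C(6,k) p^k (1−p)^(6−k) over k:
  k=0: C(6,0)·0.77^0·0.23^6 = 0.000148
  k=1: C(6,1)·0.77^1·0.23^5 = 0.002974
  k=2: C(6,2)·0.77^2·0.23^4 = 0.024888
  k=3: C(6,3)·0.77^3·0.23^3 = 0.111093
  k=4: C(6,4)·0.77^4·0.23^2 = 0.278939
Total = 0.418041

0.4180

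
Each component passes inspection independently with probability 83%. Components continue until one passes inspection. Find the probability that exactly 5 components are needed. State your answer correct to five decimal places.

0.00069

Geometric (trials to first success), p = 0.83.
P(Y = 5) = (1−p)^4 · p = 0.00083521 · 0.83 = 0.0006932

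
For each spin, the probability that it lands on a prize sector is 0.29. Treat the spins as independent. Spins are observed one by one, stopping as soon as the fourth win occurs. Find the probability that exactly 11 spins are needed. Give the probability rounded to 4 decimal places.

Y = trial on which the fourth success occurs; negative binomial, r=4, p=0.29.
P(Y=11) = C(10,3) · p^4 · (1−p)^7
= 120 · 0.0070728 · 0.090951 = 0.077194

0.0772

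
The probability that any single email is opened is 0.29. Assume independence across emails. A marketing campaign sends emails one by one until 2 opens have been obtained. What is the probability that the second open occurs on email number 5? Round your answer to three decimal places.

Y = trial on which the second success occurs; negative binomial, r=2, p=0.29.
P(Y=5) = C(4,1) · p^2 · (1−p)^3
= 4 · 0.0841 · 0.35791 = 0.12040

0.120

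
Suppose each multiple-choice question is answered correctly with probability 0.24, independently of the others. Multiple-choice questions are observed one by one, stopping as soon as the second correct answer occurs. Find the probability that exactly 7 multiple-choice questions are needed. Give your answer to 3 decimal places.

0.088

Y = trial on which the second success occurs; negative binomial, r=2, p=0.24.
P(Y=7) = C(6,1) · p^2 · (1−p)^5
= 6 · 0.0576 · 0.25355 = 0.08763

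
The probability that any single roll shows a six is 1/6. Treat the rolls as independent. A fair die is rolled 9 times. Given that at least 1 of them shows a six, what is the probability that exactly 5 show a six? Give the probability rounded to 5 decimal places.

X ~ Binomial(9, 0.166667). Want P(X=5 | X≥1) = P(X=5) / P(X≥1).
P(X=5) = C(9,5)·0.166667^5·0.833333^4 = 0.0078143
P(X≥1) = 1 − 0.1938067 = 0.8061933
Ratio = 0.0078143 / 0.8061933 = 0.0096928

0.00969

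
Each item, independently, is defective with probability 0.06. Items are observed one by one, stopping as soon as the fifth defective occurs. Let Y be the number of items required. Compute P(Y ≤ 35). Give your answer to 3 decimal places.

Finishing within 35 items ⇔ at least 5 successes in the first 35. With X ~ Binomial(35, 0.06), P(Y ≤ 35) = 1 − P(X ≤ 4).
  k=0: C(35,0)·0.06^0·0.94^35 = 0.11468
  k=1: C(35,1)·0.06^1·0.94^34 = 0.25619
  k=2: C(35,2)·0.06^2·0.94^33 = 0.27800
  k=3: C(35,3)·0.06^3·0.94^32 = 0.19519
  k=4: C(35,4)·0.06^4·0.94^31 = 0.09967
1 − 0.94372 = 0.05628

0.056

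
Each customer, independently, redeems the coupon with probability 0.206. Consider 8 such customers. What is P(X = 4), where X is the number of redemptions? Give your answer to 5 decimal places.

X ~ Binomial(n=8, p=0.206).
P(X=4) = C(8,4) · p^4 · (1−p)^4
= 70 · 0.0018008 · 0.39745 = 0.0501013

0.05010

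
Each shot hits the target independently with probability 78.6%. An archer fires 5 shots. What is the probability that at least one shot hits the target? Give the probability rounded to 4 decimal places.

0.9996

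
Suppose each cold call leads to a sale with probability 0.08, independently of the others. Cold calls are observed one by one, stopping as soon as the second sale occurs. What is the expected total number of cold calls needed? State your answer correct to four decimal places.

Y = total cold calls until the second success; negative binomial with r=2, p=0.08.
E[Y] = r / p = 2 / 0.08 = 25.000000

25.0000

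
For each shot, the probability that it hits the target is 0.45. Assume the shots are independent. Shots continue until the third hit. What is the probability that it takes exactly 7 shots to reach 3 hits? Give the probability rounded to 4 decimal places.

0.1251

Y = trial on which the third success occurs; negative binomial, r=3, p=0.45.
P(Y=7) = C(6,2) · p^3 · (1−p)^4
= 15 · 0.091125 · 0.091506 = 0.125078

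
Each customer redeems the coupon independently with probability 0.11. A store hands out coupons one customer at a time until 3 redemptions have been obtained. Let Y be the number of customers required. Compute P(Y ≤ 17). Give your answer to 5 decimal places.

Finishing within 17 customers ⇔ at least 3 successes in the first 17. With X ~ Binomial(17, 0.11), P(Y ≤ 17) = 1 − P(X ≤ 2).
  k=0: C(17,0)·0.11^0·0.89^17 = 0.1379209
  k=1: C(17,1)·0.11^1·0.89^16 = 0.2897889
  k=2: C(17,2)·0.11^2·0.89^15 = 0.2865328
1 − 0.7142426 = 0.2857574

0.28576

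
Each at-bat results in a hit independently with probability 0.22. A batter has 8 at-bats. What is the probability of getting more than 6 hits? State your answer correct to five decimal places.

0.00016

X ~ Binomial(8, 0.22); P(X ≥ 7) = Σ C(8,k) p^k (1−p)^(8−k) over k:
  k=7: C(8,7)·0.22^7·0.78^1 = 0.0001556
  k=8: C(8,8)·0.22^8·0.78^0 = 0.0000055
Total = 0.0001611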